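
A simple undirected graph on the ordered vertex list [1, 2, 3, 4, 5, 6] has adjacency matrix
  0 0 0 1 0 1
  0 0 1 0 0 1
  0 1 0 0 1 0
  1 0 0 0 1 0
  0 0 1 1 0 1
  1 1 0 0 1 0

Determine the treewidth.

2

A width-2 tree decomposition is:
Bags: B1 = {1, 4, 5}  B2 = {1, 5, 6}  B3 = {3, 5, 6}  B4 = {2, 3, 6}
Tree: B1–B2, B2–B3, B3–B4
Each bag holds 3 vertices, so the decomposition has width 2, which upper-bounds the treewidth. Since 4–1–6–5–4 is a cycle in G, G is not acyclic. Forests are exactly the graphs of treewidth ≤ 1, so tw(G) ≥ 2. Combining the bounds, tw(G) = 2.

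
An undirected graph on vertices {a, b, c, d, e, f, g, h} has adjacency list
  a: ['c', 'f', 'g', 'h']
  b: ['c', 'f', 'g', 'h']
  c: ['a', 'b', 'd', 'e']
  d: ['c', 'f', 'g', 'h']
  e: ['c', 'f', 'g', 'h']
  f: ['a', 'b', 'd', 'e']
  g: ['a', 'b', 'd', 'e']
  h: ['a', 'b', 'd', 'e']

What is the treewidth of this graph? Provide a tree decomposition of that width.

Treewidth 4.
One such decomposition:
Bags: B1 = {c, e, f, g, h}  B2 = {c, d, f, g, h}  B3 = {b, c, f, g, h}  B4 = {a, c, f, g, h}
Tree: B1–B2, B2–B3, B3–B4

The largest bag has 5 vertices, giving width 4; this decomposition certifies tw(G) ≤ 4. For the lower bound: the 5 vertex sets {c,e}, {d,f}, {b,h}, {g}, {a} are disjoint, each induces a connected subgraph, and every pair is joined by at least one edge of G. Contracting each set to a single vertex therefore yields K_{5} as a minor, and since treewidth is minor-monotone, tw(G) ≥ tw(K_{5}) = 4. Combining the bounds, tw(G) = 4.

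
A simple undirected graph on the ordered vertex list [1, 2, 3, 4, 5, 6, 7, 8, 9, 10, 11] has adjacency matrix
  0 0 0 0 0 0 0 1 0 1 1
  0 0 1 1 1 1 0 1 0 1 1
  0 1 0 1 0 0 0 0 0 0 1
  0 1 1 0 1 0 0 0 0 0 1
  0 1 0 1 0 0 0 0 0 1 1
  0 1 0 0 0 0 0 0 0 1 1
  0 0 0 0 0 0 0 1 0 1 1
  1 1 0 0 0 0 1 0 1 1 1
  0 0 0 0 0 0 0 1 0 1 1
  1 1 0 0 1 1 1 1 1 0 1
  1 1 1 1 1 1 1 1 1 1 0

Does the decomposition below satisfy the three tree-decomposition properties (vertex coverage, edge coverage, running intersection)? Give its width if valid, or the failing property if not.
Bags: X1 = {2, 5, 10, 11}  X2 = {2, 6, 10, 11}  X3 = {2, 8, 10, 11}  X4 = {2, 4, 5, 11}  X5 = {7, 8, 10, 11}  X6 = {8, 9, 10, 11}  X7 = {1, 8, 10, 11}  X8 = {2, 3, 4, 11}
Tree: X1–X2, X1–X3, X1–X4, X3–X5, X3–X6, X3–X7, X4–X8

Yes; width 3.

Vertex coverage: the bags together contain {1, 2, 3, 4, 5, 6, 7, 8, 9, 10, 11}, the full vertex set. Edge coverage: each edge of G has both endpoints in at least one bag. Running intersection: for every vertex, the bags containing it form a connected subtree. All three properties hold, so this is a valid tree decomposition of width max|bag| − 1 = 3, and hence tw(G) ≤ 3.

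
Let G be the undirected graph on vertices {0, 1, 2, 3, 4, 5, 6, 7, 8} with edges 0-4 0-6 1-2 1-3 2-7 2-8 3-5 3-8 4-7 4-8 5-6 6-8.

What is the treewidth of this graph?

A width-3 tree decomposition is:
Bags: B1 = {0, 4, 5, 6}  B2 = {4, 5, 6, 8}  B3 = {3, 4, 5, 8}  B4 = {3, 4, 7, 8}  B5 = {2, 3, 7, 8}  B6 = {1, 2, 3, 7}
Tree: B1–B2, B2–B3, B3–B4, B4–B5, B5–B6
Every bag has size at most 4, so the width is 4 − 1 = 3 and tw(G) ≤ 3. For the lower bound: the 4 vertex sets {0,5,6}, {4}, {8}, {1,2,3,7} are disjoint, each induces a connected subgraph, and every pair is joined by at least one edge of G. Contracting each set to a single vertex therefore yields K_{4} as a minor, and since treewidth is minor-monotone, tw(G) ≥ tw(K_{4}) = 3. Therefore the treewidth is 3.

3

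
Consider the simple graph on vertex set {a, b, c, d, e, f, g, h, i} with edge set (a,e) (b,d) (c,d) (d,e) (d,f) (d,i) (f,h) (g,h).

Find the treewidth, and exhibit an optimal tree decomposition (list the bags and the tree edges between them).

Treewidth 1.
One optimal decomposition is:
Bags: B1 = {d, e}  B2 = {d, f}  B3 = {f, h}  B4 = {g, h}  B5 = {c, d}  B6 = {a, e}  B7 = {d, i}  B8 = {b, d}
Tree: B1–B2, B2–B3, B3–B4, B1–B5, B1–B6, B2–B7, B2–B8

Each bag holds 2 vertices, so the decomposition has width 1, which upper-bounds the treewidth. Any graph with an edge has treewidth ≥ 1, and G has the edge d–e. Combining the bounds, tw(G) = 1.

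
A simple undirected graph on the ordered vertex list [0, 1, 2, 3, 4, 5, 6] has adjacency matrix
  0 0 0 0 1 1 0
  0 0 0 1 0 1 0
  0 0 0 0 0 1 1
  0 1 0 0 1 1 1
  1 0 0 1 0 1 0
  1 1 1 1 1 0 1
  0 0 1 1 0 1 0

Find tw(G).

2

A width-2 tree decomposition is:
Bags: B1 = {1, 3, 5}  B2 = {3, 4, 5}  B3 = {3, 5, 6}  B4 = {0, 4, 5}  B5 = {2, 5, 6}
Tree: B1–B2, B1–B3, B2–B4, B3–B5
Each bag holds 3 vertices, so the decomposition has width 2, which upper-bounds the treewidth. For the lower bound, the 3 vertices {0, 4, 5} are pairwise adjacent, and any tree decomposition puts a clique entirely inside one bag — forcing width ≥ 2. Therefore the treewidth is 2.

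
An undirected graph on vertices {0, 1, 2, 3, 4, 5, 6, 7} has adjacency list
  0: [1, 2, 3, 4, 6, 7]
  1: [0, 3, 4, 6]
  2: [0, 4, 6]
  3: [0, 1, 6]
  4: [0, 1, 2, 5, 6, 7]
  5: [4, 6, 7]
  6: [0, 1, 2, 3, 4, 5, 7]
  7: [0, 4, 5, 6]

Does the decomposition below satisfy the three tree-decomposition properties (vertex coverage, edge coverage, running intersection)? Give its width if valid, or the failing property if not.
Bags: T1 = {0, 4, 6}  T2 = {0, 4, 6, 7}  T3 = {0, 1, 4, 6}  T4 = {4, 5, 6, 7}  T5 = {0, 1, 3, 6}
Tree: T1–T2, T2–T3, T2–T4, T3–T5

No — vertex 2 appears in no bag.

A tree decomposition must satisfy three properties: every vertex lies in some bag; for every edge, both endpoints lie together in some bag; and for every vertex, the bags containing it form a connected subtree. Here vertex 2 appears in no bag, so the decomposition is invalid.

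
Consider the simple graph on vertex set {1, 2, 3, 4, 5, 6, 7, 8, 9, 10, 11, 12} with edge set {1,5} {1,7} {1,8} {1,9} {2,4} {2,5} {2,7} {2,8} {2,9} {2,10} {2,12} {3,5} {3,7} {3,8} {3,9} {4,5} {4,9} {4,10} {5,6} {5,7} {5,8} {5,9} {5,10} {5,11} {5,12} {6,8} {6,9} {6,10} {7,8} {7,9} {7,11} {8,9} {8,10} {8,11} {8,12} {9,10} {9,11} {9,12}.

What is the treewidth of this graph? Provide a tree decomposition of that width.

Every bag has size at most 5, so the width is 5 − 1 = 4 and tw(G) ≤ 4. Conversely, {2, 5, 8, 9, 10} is a clique of size 5, and the vertices of any clique must share a bag in every tree decomposition; so some bag has ≥ 5 vertices and tw(G) ≥ 4. Hence tw(G) = 4 exactly.

Treewidth 4.
One such decomposition:
Bags: B1 = {2, 5, 7, 8, 9}  B2 = {2, 5, 8, 9, 12}  B3 = {5, 7, 8, 9, 11}  B4 = {2, 5, 8, 9, 10}  B5 = {1, 5, 7, 8, 9}  B6 = {3, 5, 7, 8, 9}  B7 = {5, 6, 8, 9, 10}  B8 = {2, 4, 5, 9, 10}
Tree: B1–B2, B1–B3, B2–B4, B1–B5, B5–B6, B4–B7, B4–B8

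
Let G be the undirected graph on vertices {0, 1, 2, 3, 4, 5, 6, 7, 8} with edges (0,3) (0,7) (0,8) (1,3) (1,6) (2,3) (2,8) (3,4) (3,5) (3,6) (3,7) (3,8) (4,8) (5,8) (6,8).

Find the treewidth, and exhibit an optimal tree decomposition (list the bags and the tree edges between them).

Treewidth 2.
One optimal decomposition is:
Bags: B1 = {3, 6, 8}  B2 = {2, 3, 8}  B3 = {3, 5, 8}  B4 = {1, 3, 6}  B5 = {3, 4, 8}  B6 = {0, 3, 8}  B7 = {0, 3, 7}
Tree: B1–B2, B2–B3, B1–B4, B2–B5, B5–B6, B6–B7

The largest bag has 3 vertices, giving width 2; this decomposition certifies tw(G) ≤ 2. On the other hand G contains the 3-clique {0, 3, 8}. A clique must lie in a single bag of any decomposition, so no decomposition can have width below 2. Hence tw(G) = 2 exactly.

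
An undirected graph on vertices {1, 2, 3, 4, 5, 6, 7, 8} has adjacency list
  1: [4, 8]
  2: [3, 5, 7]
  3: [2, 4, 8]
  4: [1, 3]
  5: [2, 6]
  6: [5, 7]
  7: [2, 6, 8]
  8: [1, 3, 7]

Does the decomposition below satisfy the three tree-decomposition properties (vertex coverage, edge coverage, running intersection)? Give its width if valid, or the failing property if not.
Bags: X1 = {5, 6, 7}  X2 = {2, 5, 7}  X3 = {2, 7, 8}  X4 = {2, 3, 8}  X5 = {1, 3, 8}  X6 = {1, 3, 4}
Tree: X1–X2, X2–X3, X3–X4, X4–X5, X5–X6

Yes; width 2.

Checking the three conditions: (i) the bags cover all of {1, 2, 3, 4, 5, 6, 7, 8}; (ii) for each edge, some bag contains both endpoints; (iii) the bags containing any fixed vertex form a subtree. All hold, so the decomposition is valid with width 3 − 1 = 2.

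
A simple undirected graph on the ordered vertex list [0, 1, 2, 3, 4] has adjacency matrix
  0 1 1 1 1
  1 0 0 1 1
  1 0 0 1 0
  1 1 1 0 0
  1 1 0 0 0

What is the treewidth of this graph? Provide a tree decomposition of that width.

Treewidth 2.
One optimal decomposition is:
Bags: B1 = {0, 1, 3}  B2 = {0, 1, 4}  B3 = {0, 2, 3}
Tree: B1–B2, B1–B3

The largest bag has 3 vertices, giving width 2; this decomposition certifies tw(G) ≤ 2. On the other hand G contains the 3-clique {0, 1, 3}. A clique must lie in a single bag of any decomposition, so no decomposition can have width below 2. The upper and lower bounds meet at 2, so that is the treewidth.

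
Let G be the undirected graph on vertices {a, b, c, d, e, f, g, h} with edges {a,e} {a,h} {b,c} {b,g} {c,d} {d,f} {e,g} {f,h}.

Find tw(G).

A width-2 tree decomposition is:
Bags: B1 = {b, c, g}  B2 = {c, e, g}  B3 = {a, c, e}  B4 = {a, c, h}  B5 = {c, f, h}  B6 = {c, d, f}
Tree: B1–B2, B2–B3, B3–B4, B4–B5, B5–B6
The largest bag has 3 vertices, giving width 2; this decomposition certifies tw(G) ≤ 2. For the lower bound, G contains the cycle c–b–g–e–a–h–f–d–c, so G is not a forest; only forests have treewidth ≤ 1, hence tw(G) ≥ 2. The upper and lower bounds meet at 2, so that is the treewidth.

2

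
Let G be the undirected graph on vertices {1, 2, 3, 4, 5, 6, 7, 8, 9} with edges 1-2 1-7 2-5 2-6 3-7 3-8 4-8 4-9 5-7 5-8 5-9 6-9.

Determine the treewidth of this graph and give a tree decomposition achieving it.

Treewidth 3.
Bags: B1 = {1, 2, 6, 7}  B2 = {2, 5, 6, 7}  B3 = {5, 6, 7, 9}  B4 = {3, 5, 7, 9}  B5 = {3, 5, 8, 9}  B6 = {3, 4, 8, 9}
Tree: B1–B2, B2–B3, B3–B4, B4–B5, B5–B6

Each bag holds 4 vertices, so the decomposition has width 3, which upper-bounds the treewidth. For the lower bound: the 4 vertex sets {1,2,6}, {7}, {5}, {3,4,8,9} are disjoint, each induces a connected subgraph, and every pair is joined by at least one edge of G. Contracting each set to a single vertex therefore yields K_{4} as a minor, and since treewidth is minor-monotone, tw(G) ≥ tw(K_{4}) = 3. The upper and lower bounds meet at 3, so that is the treewidth.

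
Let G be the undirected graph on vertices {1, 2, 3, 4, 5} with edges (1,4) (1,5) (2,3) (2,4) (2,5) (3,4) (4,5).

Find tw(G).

A width-2 tree decomposition is:
Bags: B1 = {1, 4, 5}  B2 = {2, 4, 5}  B3 = {2, 3, 4}
Tree: B1–B2, B2–B3
The largest bag has 3 vertices, giving width 2; this decomposition certifies tw(G) ≤ 2. For the lower bound, the 3 vertices {1, 4, 5} are pairwise adjacent, and any tree decomposition puts a clique entirely inside one bag — forcing width ≥ 2. Hence tw(G) = 2 exactly.

2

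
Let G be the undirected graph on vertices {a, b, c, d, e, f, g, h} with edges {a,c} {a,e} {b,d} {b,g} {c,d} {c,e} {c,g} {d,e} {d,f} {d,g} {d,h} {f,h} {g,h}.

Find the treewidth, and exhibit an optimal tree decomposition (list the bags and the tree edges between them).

The largest bag has 3 vertices, giving width 2; this decomposition certifies tw(G) ≤ 2. For the lower bound, the 3 vertices {d, g, h} are pairwise adjacent, and any tree decomposition puts a clique entirely inside one bag — forcing width ≥ 2. Combining the bounds, tw(G) = 2.

Treewidth 2.
Bags: B1 = {c, d, e}  B2 = {c, d, g}  B3 = {d, g, h}  B4 = {a, c, e}  B5 = {d, f, h}  B6 = {b, d, g}
Tree: B1–B2, B2–B3, B1–B4, B3–B5, B2–B6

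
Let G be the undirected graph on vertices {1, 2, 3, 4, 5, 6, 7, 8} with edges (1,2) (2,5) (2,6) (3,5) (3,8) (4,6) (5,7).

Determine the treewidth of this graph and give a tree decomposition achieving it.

Every bag has size at most 2, so the width is 2 − 1 = 1 and tw(G) ≤ 1. G has an edge, so its treewidth is at least 1. Hence tw(G) = 1 exactly.

Treewidth 1.
One optimal decomposition is:
Bags: B1 = {3, 5}  B2 = {2, 5}  B3 = {3, 8}  B4 = {2, 6}  B5 = {5, 7}  B6 = {1, 2}  B7 = {4, 6}
Tree: B1–B2, B1–B3, B2–B4, B2–B5, B4–B6, B4–B7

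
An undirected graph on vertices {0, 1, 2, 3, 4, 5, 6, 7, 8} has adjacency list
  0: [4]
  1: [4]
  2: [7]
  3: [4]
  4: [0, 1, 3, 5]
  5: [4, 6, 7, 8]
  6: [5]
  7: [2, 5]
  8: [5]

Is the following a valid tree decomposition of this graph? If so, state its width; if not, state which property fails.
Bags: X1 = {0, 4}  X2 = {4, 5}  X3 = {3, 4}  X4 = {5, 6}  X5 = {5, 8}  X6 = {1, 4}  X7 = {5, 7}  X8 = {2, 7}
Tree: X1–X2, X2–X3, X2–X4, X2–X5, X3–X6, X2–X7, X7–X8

Every vertex of G appears in some bag (union = {0, 1, 2, 3, 4, 5, 6, 7, 8}); every edge is covered by a bag; and for each vertex v the set of bags containing v is connected in the bag tree. The decomposition is therefore valid. The largest bag has 2 vertices, so the width is 1.

Yes; width 1.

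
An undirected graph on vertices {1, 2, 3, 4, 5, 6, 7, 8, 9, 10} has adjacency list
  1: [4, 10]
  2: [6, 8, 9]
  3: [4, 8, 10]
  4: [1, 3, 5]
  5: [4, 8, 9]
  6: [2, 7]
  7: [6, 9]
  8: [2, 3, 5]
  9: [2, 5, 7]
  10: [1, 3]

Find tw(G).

2

A width-2 tree decomposition is:
Bags: B1 = {6, 7, 9}  B2 = {2, 6, 9}  B3 = {2, 5, 9}  B4 = {2, 5, 8}  B5 = {4, 5, 8}  B6 = {3, 4, 8}  B7 = {1, 3, 4}  B8 = {1, 3, 10}
Tree: B1–B2, B2–B3, B3–B4, B4–B5, B5–B6, B6–B7, B7–B8
Every bag has size at most 3, so the width is 3 − 1 = 2 and tw(G) ≤ 2. Since 7–6–2–9–7 is a cycle in G, G is not acyclic. Forests are exactly the graphs of treewidth ≤ 1, so tw(G) ≥ 2. The upper and lower bounds meet at 2, so that is the treewidth.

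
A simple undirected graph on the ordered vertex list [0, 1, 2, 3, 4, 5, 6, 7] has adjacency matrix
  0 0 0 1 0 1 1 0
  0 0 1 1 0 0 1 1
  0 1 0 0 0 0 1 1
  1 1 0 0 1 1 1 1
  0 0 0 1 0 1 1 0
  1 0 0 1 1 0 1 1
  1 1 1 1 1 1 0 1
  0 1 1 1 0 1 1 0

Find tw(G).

3

A width-3 tree decomposition is:
Bags: B1 = {1, 2, 6, 7}  B2 = {1, 3, 6, 7}  B3 = {3, 5, 6, 7}  B4 = {3, 4, 5, 6}  B5 = {0, 3, 5, 6}
Tree: B1–B2, B2–B3, B3–B4, B4–B5
Each bag holds 4 vertices, so the decomposition has width 3, which upper-bounds the treewidth. On the other hand G contains the 4-clique {1, 2, 6, 7}. A clique must lie in a single bag of any decomposition, so no decomposition can have width below 3. Combining the bounds, tw(G) = 3.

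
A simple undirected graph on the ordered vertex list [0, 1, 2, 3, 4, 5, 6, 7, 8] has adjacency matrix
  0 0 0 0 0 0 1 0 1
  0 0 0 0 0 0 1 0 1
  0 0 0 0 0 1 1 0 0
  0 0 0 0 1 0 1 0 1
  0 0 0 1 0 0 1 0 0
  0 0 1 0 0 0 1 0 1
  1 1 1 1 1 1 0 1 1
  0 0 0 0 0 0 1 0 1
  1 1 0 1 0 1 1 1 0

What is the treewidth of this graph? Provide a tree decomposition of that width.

Each bag holds 3 vertices, so the decomposition has width 2, which upper-bounds the treewidth. Conversely, {0, 6, 8} is a clique of size 3, and the vertices of any clique must share a bag in every tree decomposition; so some bag has ≥ 3 vertices and tw(G) ≥ 2. Therefore the treewidth is 2.

Treewidth 2.
One optimal decomposition is:
Bags: B1 = {5, 6, 8}  B2 = {3, 6, 8}  B3 = {6, 7, 8}  B4 = {3, 4, 6}  B5 = {2, 5, 6}  B6 = {0, 6, 8}  B7 = {1, 6, 8}
Tree: B1–B2, B2–B3, B2–B4, B1–B5, B3–B6, B3–B7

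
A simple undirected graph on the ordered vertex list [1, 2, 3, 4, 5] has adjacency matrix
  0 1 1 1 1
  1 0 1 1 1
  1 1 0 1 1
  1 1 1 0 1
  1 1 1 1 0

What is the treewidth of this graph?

A width-4 tree decomposition is:
Bags: B1 = {1, 2, 3, 4, 5}
Tree: (single bag)
A single bag containing all 5 vertices is trivially a valid decomposition of width 4. Conversely, {1, 2, 3, 4, 5} is a clique of size 5, and the vertices of any clique must share a bag in every tree decomposition; so some bag has ≥ 5 vertices and tw(G) ≥ 4. The upper and lower bounds meet at 4, so that is the treewidth.

4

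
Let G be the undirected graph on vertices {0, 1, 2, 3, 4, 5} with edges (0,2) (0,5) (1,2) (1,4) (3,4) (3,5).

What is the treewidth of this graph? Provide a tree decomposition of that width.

The largest bag has 3 vertices, giving width 2; this decomposition certifies tw(G) ≤ 2. For the lower bound, G contains the cycle 5–3–4–1–2–0–5, so G is not a forest; only forests have treewidth ≤ 1, hence tw(G) ≥ 2. Therefore the treewidth is 2.

Treewidth 2.
One optimal decomposition is:
Bags: B1 = {3, 4, 5}  B2 = {1, 4, 5}  B3 = {1, 2, 5}  B4 = {0, 2, 5}
Tree: B1–B2, B2–B3, B3–B4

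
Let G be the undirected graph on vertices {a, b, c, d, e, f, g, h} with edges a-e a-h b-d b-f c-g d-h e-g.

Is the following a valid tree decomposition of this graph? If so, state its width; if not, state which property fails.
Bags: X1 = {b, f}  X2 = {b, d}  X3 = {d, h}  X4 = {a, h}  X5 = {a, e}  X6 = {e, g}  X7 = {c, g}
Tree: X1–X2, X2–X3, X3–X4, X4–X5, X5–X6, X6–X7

Yes; width 1.

Vertex coverage: the bags together contain {a, b, c, d, e, f, g, h}, the full vertex set. Edge coverage: each edge of G has both endpoints in at least one bag. Running intersection: for every vertex, the bags containing it form a connected subtree. All three properties hold, so this is a valid tree decomposition of width max|bag| − 1 = 1, and hence tw(G) ≤ 1.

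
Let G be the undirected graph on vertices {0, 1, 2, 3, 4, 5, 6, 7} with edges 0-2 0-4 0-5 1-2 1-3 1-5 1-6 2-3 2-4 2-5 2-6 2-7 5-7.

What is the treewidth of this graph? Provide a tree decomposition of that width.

Each bag holds 3 vertices, so the decomposition has width 2, which upper-bounds the treewidth. Conversely, {0, 2, 4} is a clique of size 3, and the vertices of any clique must share a bag in every tree decomposition; so some bag has ≥ 3 vertices and tw(G) ≥ 2. The upper and lower bounds meet at 2, so that is the treewidth.

Treewidth 2.
Bags: B1 = {1, 2, 5}  B2 = {0, 2, 5}  B3 = {1, 2, 3}  B4 = {1, 2, 6}  B5 = {0, 2, 4}  B6 = {2, 5, 7}
Tree: B1–B2, B1–B3, B1–B4, B2–B5, B1–B6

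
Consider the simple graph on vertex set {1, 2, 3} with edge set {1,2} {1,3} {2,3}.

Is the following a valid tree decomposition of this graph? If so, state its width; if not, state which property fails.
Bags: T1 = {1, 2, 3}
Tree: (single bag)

Vertex coverage: the bags together contain {1, 2, 3}, the full vertex set. Edge coverage: each edge of G has both endpoints in at least one bag. Running intersection: for every vertex, the bags containing it form a connected subtree. All three properties hold, so this is a valid tree decomposition of width max|bag| − 1 = 2, and hence tw(G) ≤ 2.

Yes; width 2.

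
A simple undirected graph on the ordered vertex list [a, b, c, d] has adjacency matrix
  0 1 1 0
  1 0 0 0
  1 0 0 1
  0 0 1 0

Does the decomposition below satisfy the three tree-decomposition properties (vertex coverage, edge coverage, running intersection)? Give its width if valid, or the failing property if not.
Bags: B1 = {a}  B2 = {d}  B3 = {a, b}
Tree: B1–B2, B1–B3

No — vertex c appears in no bag.

A tree decomposition must satisfy three properties: every vertex lies in some bag; for every edge, both endpoints lie together in some bag; and for every vertex, the bags containing it form a connected subtree. Here vertex c appears in no bag, so the decomposition is invalid.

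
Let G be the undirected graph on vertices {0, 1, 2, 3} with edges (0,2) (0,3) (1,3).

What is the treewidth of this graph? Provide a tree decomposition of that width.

Treewidth 1.
One optimal decomposition is:
Bags: B1 = {0, 2}  B2 = {0, 3}  B3 = {1, 3}
Tree: B1–B2, B2–B3

Every bag has size at most 2, so the width is 2 − 1 = 1 and tw(G) ≤ 1. Any graph with an edge has treewidth ≥ 1, and G has the edge 2–0. Hence tw(G) = 1 exactly.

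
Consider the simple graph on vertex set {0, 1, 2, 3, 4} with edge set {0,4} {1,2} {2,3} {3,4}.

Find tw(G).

A width-1 tree decomposition is:
Bags: B1 = {1, 2}  B2 = {2, 3}  B3 = {3, 4}  B4 = {0, 4}
Tree: B1–B2, B2–B3, B3–B4
The largest bag has 2 vertices, giving width 1; this decomposition certifies tw(G) ≤ 1. Any graph with an edge has treewidth ≥ 1, and G has the edge 1–2. The upper and lower bounds meet at 1, so that is the treewidth.

1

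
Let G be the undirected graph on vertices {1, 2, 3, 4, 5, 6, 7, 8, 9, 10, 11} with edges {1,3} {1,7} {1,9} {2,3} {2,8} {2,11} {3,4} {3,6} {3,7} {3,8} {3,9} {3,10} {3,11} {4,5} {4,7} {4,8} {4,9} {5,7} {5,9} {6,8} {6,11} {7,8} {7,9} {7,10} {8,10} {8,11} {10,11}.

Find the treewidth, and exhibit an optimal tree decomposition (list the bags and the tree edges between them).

Each bag holds 4 vertices, so the decomposition has width 3, which upper-bounds the treewidth. On the other hand G contains the 4-clique {2, 3, 8, 11}. A clique must lie in a single bag of any decomposition, so no decomposition can have width below 3. Hence tw(G) = 3 exactly.

Treewidth 3.
Bags: B1 = {3, 7, 8, 10}  B2 = {3, 4, 7, 8}  B3 = {3, 4, 7, 9}  B4 = {1, 3, 7, 9}  B5 = {4, 5, 7, 9}  B6 = {3, 8, 10, 11}  B7 = {3, 6, 8, 11}  B8 = {2, 3, 8, 11}
Tree: B1–B2, B2–B3, B3–B4, B3–B5, B1–B6, B6–B7, B6–B8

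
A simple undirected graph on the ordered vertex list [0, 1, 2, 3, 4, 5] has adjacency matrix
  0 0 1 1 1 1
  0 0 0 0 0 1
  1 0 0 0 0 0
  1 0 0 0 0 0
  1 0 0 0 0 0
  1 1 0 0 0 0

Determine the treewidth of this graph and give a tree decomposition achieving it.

Treewidth 1.
One optimal decomposition is:
Bags: B1 = {1, 5}  B2 = {0, 5}  B3 = {0, 2}  B4 = {0, 4}  B5 = {0, 3}
Tree: B1–B2, B2–B3, B2–B4, B2–B5

Every bag has size at most 2, so the width is 2 − 1 = 1 and tw(G) ≤ 1. G has an edge, so its treewidth is at least 1. Combining the bounds, tw(G) = 1.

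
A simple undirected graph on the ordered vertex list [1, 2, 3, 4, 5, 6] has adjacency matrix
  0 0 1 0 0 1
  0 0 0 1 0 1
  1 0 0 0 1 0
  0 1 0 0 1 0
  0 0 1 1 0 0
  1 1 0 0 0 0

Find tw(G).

2

A width-2 tree decomposition is:
Bags: B1 = {1, 2, 6}  B2 = {1, 2, 4}  B3 = {1, 4, 5}  B4 = {1, 3, 5}
Tree: B1–B2, B2–B3, B3–B4
The largest bag has 3 vertices, giving width 2; this decomposition certifies tw(G) ≤ 2. For the lower bound, G contains the cycle 1–6–2–4–5–3–1, so G is not a forest; only forests have treewidth ≤ 1, hence tw(G) ≥ 2. Hence tw(G) = 2 exactly.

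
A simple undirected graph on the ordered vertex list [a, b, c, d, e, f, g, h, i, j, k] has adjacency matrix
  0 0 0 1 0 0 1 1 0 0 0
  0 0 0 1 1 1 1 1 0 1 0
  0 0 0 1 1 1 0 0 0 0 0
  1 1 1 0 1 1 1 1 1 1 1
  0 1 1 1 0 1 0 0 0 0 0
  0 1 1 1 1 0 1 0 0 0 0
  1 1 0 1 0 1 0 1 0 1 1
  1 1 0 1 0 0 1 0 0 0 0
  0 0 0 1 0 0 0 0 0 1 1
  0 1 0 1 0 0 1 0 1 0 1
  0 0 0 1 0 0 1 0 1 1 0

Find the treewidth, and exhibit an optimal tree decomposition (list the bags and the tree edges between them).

Every bag has size at most 4, so the width is 4 − 1 = 3 and tw(G) ≤ 3. On the other hand G contains the 4-clique {a, d, g, h}. A clique must lie in a single bag of any decomposition, so no decomposition can have width below 3. Combining the bounds, tw(G) = 3.

Treewidth 3.
One such decomposition:
Bags: B1 = {b, d, g, h}  B2 = {a, d, g, h}  B3 = {b, d, g, j}  B4 = {d, g, j, k}  B5 = {b, d, f, g}  B6 = {b, d, e, f}  B7 = {d, i, j, k}  B8 = {c, d, e, f}
Tree: B1–B2, B1–B3, B3–B4, B1–B5, B5–B6, B4–B7, B6–B8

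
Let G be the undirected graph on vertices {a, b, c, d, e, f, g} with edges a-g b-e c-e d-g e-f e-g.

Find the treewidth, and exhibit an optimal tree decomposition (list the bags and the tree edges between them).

Each bag holds 2 vertices, so the decomposition has width 1, which upper-bounds the treewidth. G has an edge, so its treewidth is at least 1. Therefore the treewidth is 1.

Treewidth 1.
Bags: B1 = {e, g}  B2 = {d, g}  B3 = {a, g}  B4 = {e, f}  B5 = {c, e}  B6 = {b, e}
Tree: B1–B2, B2–B3, B1–B4, B1–B5, B4–B6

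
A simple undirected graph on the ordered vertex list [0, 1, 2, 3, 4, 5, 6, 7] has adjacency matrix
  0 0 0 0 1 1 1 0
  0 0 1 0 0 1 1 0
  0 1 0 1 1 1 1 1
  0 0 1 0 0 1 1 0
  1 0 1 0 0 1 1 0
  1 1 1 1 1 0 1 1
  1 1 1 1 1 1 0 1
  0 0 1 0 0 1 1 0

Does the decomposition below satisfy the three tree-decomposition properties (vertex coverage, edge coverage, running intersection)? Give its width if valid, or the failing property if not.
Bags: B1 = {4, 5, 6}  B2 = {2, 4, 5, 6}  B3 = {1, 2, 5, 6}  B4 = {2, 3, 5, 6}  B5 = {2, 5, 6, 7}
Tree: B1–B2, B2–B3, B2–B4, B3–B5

No — vertex 0 appears in no bag.

A tree decomposition must satisfy three properties: every vertex lies in some bag; for every edge, both endpoints lie together in some bag; and for every vertex, the bags containing it form a connected subtree. Here vertex 0 appears in no bag, so the decomposition is invalid.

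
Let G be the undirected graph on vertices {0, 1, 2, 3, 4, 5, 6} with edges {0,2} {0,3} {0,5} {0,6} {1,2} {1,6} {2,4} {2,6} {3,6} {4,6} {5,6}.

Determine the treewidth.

2

A width-2 tree decomposition is:
Bags: B1 = {0, 5, 6}  B2 = {0, 2, 6}  B3 = {1, 2, 6}  B4 = {0, 3, 6}  B5 = {2, 4, 6}
Tree: B1–B2, B2–B3, B1–B4, B2–B5
Every bag has size at most 3, so the width is 3 − 1 = 2 and tw(G) ≤ 2. Conversely, {0, 2, 6} is a clique of size 3, and the vertices of any clique must share a bag in every tree decomposition; so some bag has ≥ 3 vertices and tw(G) ≥ 2. Combining the bounds, tw(G) = 2.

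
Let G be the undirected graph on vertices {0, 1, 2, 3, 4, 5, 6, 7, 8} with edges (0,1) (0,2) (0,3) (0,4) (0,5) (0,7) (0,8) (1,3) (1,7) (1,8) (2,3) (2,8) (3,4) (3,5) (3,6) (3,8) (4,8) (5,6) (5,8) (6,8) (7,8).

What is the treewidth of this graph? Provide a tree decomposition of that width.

The largest bag has 4 vertices, giving width 3; this decomposition certifies tw(G) ≤ 3. For the lower bound, the 4 vertices {0, 1, 3, 8} are pairwise adjacent, and any tree decomposition puts a clique entirely inside one bag — forcing width ≥ 3. Combining the bounds, tw(G) = 3.

Treewidth 3.
One such decomposition:
Bags: B1 = {0, 1, 7, 8}  B2 = {0, 1, 3, 8}  B3 = {0, 3, 5, 8}  B4 = {3, 5, 6, 8}  B5 = {0, 3, 4, 8}  B6 = {0, 2, 3, 8}
Tree: B1–B2, B2–B3, B3–B4, B2–B5, B2–B6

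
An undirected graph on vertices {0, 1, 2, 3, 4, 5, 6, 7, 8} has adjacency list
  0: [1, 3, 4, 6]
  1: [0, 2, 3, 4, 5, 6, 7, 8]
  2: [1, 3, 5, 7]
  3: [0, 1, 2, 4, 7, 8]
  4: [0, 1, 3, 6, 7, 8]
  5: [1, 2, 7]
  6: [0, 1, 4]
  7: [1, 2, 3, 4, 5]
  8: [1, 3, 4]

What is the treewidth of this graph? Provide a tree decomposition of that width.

Treewidth 3.
One such decomposition:
Bags: B1 = {0, 1, 3, 4}  B2 = {1, 3, 4, 8}  B3 = {1, 3, 4, 7}  B4 = {1, 2, 3, 7}  B5 = {1, 2, 5, 7}  B6 = {0, 1, 4, 6}
Tree: B1–B2, B1–B3, B3–B4, B4–B5, B1–B6

The largest bag has 4 vertices, giving width 3; this decomposition certifies tw(G) ≤ 3. For the lower bound, the 4 vertices {1, 2, 3, 7} are pairwise adjacent, and any tree decomposition puts a clique entirely inside one bag — forcing width ≥ 3. Combining the bounds, tw(G) = 3.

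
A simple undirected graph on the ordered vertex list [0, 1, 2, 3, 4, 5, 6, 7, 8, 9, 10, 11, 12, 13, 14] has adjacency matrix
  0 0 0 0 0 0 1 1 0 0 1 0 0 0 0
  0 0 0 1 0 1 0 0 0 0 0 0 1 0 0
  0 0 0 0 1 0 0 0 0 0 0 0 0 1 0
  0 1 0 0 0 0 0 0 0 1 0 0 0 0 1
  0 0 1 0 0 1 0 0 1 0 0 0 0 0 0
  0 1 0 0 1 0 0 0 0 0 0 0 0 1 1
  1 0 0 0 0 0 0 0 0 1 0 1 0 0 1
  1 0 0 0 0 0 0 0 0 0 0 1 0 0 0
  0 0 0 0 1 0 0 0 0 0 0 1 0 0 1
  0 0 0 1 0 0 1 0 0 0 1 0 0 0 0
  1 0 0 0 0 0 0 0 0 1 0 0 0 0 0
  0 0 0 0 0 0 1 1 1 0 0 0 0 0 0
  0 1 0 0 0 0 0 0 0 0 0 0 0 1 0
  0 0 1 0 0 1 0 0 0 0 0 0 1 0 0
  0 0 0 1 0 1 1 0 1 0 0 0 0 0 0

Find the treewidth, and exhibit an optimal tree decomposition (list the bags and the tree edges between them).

Treewidth 3.
One optimal decomposition is:
Bags: B1 = {0, 7, 10, 11}  B2 = {0, 6, 10, 11}  B3 = {6, 9, 10, 11}  B4 = {6, 8, 9, 11}  B5 = {6, 8, 9, 14}  B6 = {3, 8, 9, 14}  B7 = {3, 4, 8, 14}  B8 = {3, 4, 5, 14}  B9 = {1, 3, 4, 5}  B10 = {1, 2, 4, 5}  B11 = {1, 2, 5, 13}  B12 = {1, 2, 12, 13}
Tree: B1–B2, B2–B3, B3–B4, B4–B5, B5–B6, B6–B7, B7–B8, B8–B9, B9–B10, B10–B11, B11–B12

Every bag has size at most 4, so the width is 4 − 1 = 3 and tw(G) ≤ 3. For the lower bound: the 4 vertex sets {0,7,10}, {11}, {6}, {3,8,9,14} are disjoint, each induces a connected subgraph, and every pair is joined by at least one edge of G. Contracting each set to a single vertex therefore yields K_{4} as a minor, and since treewidth is minor-monotone, tw(G) ≥ tw(K_{4}) = 3. Hence tw(G) = 3 exactly.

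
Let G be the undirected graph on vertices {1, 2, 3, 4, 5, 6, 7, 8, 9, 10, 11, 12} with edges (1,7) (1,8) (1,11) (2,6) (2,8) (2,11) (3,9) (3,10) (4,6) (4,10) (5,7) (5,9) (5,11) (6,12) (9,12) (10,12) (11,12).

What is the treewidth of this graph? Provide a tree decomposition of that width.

Treewidth 3.
One such decomposition:
Bags: B1 = {3, 4, 6, 10}  B2 = {3, 6, 10, 12}  B3 = {3, 6, 9, 12}  B4 = {2, 6, 9, 12}  B5 = {2, 9, 11, 12}  B6 = {2, 5, 9, 11}  B7 = {2, 5, 8, 11}  B8 = {1, 5, 8, 11}  B9 = {1, 5, 7, 8}
Tree: B1–B2, B2–B3, B3–B4, B4–B5, B5–B6, B6–B7, B7–B8, B8–B9

Each bag holds 4 vertices, so the decomposition has width 3, which upper-bounds the treewidth. For the lower bound: the 4 vertex sets {3,4,10}, {6}, {12}, {2,5,9,11} are disjoint, each induces a connected subgraph, and every pair is joined by at least one edge of G. Contracting each set to a single vertex therefore yields K_{4} as a minor, and since treewidth is minor-monotone, tw(G) ≥ tw(K_{4}) = 3. Therefore the treewidth is 3.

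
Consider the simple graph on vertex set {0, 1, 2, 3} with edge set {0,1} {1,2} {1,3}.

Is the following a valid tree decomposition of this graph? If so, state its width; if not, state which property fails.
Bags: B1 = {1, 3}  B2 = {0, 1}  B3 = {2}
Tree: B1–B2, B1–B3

No — edge (1,2) lies in no bag.

A tree decomposition must satisfy three properties: every vertex lies in some bag; for every edge, both endpoints lie together in some bag; and for every vertex, the bags containing it form a connected subtree. Here edge (1,2) lies in no bag, so the decomposition is invalid.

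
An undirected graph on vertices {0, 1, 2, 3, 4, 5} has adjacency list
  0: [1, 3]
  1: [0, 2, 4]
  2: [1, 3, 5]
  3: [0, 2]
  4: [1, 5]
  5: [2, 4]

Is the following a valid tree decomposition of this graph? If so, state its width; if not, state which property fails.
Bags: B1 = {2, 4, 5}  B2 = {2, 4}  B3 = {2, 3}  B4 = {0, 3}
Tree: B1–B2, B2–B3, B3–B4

A tree decomposition must satisfy three properties: every vertex lies in some bag; for every edge, both endpoints lie together in some bag; and for every vertex, the bags containing it form a connected subtree. Here vertex 1 appears in no bag, so the decomposition is invalid.

No — vertex 1 appears in no bag.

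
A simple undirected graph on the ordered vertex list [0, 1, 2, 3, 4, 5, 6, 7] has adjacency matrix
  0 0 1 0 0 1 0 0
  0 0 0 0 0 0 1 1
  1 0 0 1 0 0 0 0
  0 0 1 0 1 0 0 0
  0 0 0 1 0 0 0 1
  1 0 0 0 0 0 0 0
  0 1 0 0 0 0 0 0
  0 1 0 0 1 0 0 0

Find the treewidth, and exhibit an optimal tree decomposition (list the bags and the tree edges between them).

Treewidth 1.
Bags: B1 = {0, 5}  B2 = {0, 2}  B3 = {2, 3}  B4 = {3, 4}  B5 = {4, 7}  B6 = {1, 7}  B7 = {1, 6}
Tree: B1–B2, B2–B3, B3–B4, B4–B5, B5–B6, B6–B7

The largest bag has 2 vertices, giving width 1; this decomposition certifies tw(G) ≤ 1. Since G has at least one edge (e.g. 5–0), it is not an edgeless graph, so tw(G) ≥ 1. Hence tw(G) = 1 exactly.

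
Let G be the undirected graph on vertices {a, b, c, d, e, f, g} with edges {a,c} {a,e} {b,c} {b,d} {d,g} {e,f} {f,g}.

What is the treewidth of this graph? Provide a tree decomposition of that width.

Treewidth 2.
One such decomposition:
Bags: B1 = {a, e, f}  B2 = {a, c, f}  B3 = {b, c, f}  B4 = {b, d, f}  B5 = {d, f, g}
Tree: B1–B2, B2–B3, B3–B4, B4–B5

The largest bag has 3 vertices, giving width 2; this decomposition certifies tw(G) ≤ 2. Since f–e–a–c–b–d–g–f is a cycle in G, G is not acyclic. Forests are exactly the graphs of treewidth ≤ 1, so tw(G) ≥ 2. Combining the bounds, tw(G) = 2.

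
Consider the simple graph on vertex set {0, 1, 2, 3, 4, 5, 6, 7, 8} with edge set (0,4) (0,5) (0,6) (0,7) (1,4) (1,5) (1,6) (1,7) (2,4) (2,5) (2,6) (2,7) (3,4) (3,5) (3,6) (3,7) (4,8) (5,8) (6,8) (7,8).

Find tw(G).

A width-4 tree decomposition is:
Bags: B1 = {0, 4, 5, 6, 7}  B2 = {1, 4, 5, 6, 7}  B3 = {3, 4, 5, 6, 7}  B4 = {4, 5, 6, 7, 8}  B5 = {2, 4, 5, 6, 7}
Tree: B1–B2, B2–B3, B3–B4, B4–B5
Every bag has size at most 5, so the width is 5 − 1 = 4 and tw(G) ≤ 4. For the lower bound: the 5 vertex sets {0,7}, {1,4}, {3,5}, {6}, {8} are disjoint, each induces a connected subgraph, and every pair is joined by at least one edge of G. Contracting each set to a single vertex therefore yields K_{5} as a minor, and since treewidth is minor-monotone, tw(G) ≥ tw(K_{5}) = 4. Combining the bounds, tw(G) = 4.

4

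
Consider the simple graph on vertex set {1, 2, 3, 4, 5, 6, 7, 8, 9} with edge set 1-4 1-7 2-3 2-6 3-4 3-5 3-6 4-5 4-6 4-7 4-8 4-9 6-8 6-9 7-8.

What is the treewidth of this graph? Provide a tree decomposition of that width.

The largest bag has 3 vertices, giving width 2; this decomposition certifies tw(G) ≤ 2. Conversely, {2, 3, 6} is a clique of size 3, and the vertices of any clique must share a bag in every tree decomposition; so some bag has ≥ 3 vertices and tw(G) ≥ 2. Hence tw(G) = 2 exactly.

Treewidth 2.
One such decomposition:
Bags: B1 = {4, 7, 8}  B2 = {4, 6, 8}  B3 = {3, 4, 6}  B4 = {3, 4, 5}  B5 = {2, 3, 6}  B6 = {1, 4, 7}  B7 = {4, 6, 9}
Tree: B1–B2, B2–B3, B3–B4, B3–B5, B1–B6, B2–B7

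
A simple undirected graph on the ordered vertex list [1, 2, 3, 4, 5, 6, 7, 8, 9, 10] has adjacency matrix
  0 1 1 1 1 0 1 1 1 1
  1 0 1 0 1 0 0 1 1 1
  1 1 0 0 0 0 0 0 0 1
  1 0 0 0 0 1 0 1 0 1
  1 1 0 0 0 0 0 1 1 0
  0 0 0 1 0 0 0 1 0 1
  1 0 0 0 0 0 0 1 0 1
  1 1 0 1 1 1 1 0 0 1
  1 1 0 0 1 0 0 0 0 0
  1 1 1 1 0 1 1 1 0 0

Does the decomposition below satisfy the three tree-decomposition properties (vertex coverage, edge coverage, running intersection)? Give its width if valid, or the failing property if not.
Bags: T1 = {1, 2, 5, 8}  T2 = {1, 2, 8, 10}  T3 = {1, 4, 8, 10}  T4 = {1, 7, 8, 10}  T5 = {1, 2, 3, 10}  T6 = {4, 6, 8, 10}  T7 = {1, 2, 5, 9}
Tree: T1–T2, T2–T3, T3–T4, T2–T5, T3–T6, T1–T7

Yes; width 3.

Every vertex of G appears in some bag (union = {1, 2, 3, 4, 5, 6, 7, 8, 9, 10}); every edge is covered by a bag; and for each vertex v the set of bags containing v is connected in the bag tree. The decomposition is therefore valid. The largest bag has 4 vertices, so the width is 3.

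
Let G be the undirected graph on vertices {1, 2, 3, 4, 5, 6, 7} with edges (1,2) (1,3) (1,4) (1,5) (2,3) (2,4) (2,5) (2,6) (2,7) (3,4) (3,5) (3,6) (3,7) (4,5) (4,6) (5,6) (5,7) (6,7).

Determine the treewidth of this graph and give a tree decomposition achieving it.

Treewidth 4.
One optimal decomposition is:
Bags: B1 = {1, 2, 3, 4, 5}  B2 = {2, 3, 4, 5, 6}  B3 = {2, 3, 5, 6, 7}
Tree: B1–B2, B2–B3

Each bag holds 5 vertices, so the decomposition has width 4, which upper-bounds the treewidth. Conversely, {1, 2, 3, 4, 5} is a clique of size 5, and the vertices of any clique must share a bag in every tree decomposition; so some bag has ≥ 5 vertices and tw(G) ≥ 4. Hence tw(G) = 4 exactly.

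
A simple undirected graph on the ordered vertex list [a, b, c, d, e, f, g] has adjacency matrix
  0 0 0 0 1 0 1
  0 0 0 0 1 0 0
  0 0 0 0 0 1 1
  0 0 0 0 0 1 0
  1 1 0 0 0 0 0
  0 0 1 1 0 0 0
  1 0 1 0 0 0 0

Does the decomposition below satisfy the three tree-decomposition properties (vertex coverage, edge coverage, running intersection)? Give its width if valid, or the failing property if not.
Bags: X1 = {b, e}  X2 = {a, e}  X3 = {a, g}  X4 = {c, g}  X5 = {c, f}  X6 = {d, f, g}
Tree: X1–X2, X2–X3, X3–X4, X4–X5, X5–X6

No — bags containing vertex g are not connected in the tree.

A tree decomposition must satisfy three properties: every vertex lies in some bag; for every edge, both endpoints lie together in some bag; and for every vertex, the bags containing it form a connected subtree. Here bags containing vertex g are not connected in the tree, so the decomposition is invalid.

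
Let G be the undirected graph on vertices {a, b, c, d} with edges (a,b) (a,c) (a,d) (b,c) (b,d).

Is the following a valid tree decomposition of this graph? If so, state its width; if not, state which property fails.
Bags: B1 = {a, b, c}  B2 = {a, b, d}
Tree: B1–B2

Yes; width 2.

Vertex coverage: the bags together contain {a, b, c, d}, the full vertex set. Edge coverage: each edge of G has both endpoints in at least one bag. Running intersection: for every vertex, the bags containing it form a connected subtree. All three properties hold, so this is a valid tree decomposition of width max|bag| − 1 = 2, and hence tw(G) ≤ 2.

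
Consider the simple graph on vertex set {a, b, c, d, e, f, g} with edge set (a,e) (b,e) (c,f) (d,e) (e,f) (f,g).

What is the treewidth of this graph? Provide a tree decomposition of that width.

Treewidth 1.
Bags: B1 = {e, f}  B2 = {f, g}  B3 = {a, e}  B4 = {d, e}  B5 = {c, f}  B6 = {b, e}
Tree: B1–B2, B1–B3, B1–B4, B2–B5, B4–B6

Each bag holds 2 vertices, so the decomposition has width 1, which upper-bounds the treewidth. Since G has at least one edge (e.g. e–f), it is not an edgeless graph, so tw(G) ≥ 1. The upper and lower bounds meet at 1, so that is the treewidth.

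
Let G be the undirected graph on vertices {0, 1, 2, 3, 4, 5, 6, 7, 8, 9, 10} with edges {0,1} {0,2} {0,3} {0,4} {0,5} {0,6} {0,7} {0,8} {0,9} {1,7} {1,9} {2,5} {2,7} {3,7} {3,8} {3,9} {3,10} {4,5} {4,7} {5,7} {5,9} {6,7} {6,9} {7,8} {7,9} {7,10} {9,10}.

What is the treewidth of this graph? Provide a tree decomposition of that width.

Treewidth 3.
One such decomposition:
Bags: B1 = {0, 5, 7, 9}  B2 = {0, 4, 5, 7}  B3 = {0, 3, 7, 9}  B4 = {0, 6, 7, 9}  B5 = {0, 3, 7, 8}  B6 = {3, 7, 9, 10}  B7 = {0, 2, 5, 7}  B8 = {0, 1, 7, 9}
Tree: B1–B2, B1–B3, B3–B4, B3–B5, B3–B6, B1–B7, B1–B8

The largest bag has 4 vertices, giving width 3; this decomposition certifies tw(G) ≤ 3. On the other hand G contains the 4-clique {0, 3, 7, 8}. A clique must lie in a single bag of any decomposition, so no decomposition can have width below 3. Therefore the treewidth is 3.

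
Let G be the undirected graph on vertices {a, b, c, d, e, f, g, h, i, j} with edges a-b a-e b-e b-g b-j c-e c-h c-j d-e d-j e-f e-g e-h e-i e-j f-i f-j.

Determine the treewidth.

2

A width-2 tree decomposition is:
Bags: B1 = {d, e, j}  B2 = {e, f, j}  B3 = {b, e, j}  B4 = {a, b, e}  B5 = {c, e, j}  B6 = {b, e, g}  B7 = {e, f, i}  B8 = {c, e, h}
Tree: B1–B2, B1–B3, B3–B4, B3–B5, B3–B6, B2–B7, B5–B8
Every bag has size at most 3, so the width is 3 − 1 = 2 and tw(G) ≤ 2. Conversely, {b, e, g} is a clique of size 3, and the vertices of any clique must share a bag in every tree decomposition; so some bag has ≥ 3 vertices and tw(G) ≥ 2. Hence tw(G) = 2 exactly.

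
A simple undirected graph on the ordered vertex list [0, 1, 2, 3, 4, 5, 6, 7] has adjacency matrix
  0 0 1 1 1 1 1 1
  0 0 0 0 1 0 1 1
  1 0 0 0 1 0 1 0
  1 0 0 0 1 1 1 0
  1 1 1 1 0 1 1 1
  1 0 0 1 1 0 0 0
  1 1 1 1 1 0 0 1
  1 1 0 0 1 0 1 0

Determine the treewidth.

A width-3 tree decomposition is:
Bags: B1 = {0, 3, 4, 5}  B2 = {0, 3, 4, 6}  B3 = {0, 2, 4, 6}  B4 = {0, 4, 6, 7}  B5 = {1, 4, 6, 7}
Tree: B1–B2, B2–B3, B3–B4, B4–B5
Every bag has size at most 4, so the width is 4 − 1 = 3 and tw(G) ≤ 3. Conversely, {0, 3, 4, 5} is a clique of size 4, and the vertices of any clique must share a bag in every tree decomposition; so some bag has ≥ 4 vertices and tw(G) ≥ 3. Hence tw(G) = 3 exactly.

3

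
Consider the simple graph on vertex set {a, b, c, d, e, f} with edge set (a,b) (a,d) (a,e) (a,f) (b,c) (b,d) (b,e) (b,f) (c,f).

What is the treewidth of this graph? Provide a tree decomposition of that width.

Treewidth 2.
Bags: B1 = {b, c, f}  B2 = {a, b, f}  B3 = {a, b, d}  B4 = {a, b, e}
Tree: B1–B2, B2–B3, B2–B4

The largest bag has 3 vertices, giving width 2; this decomposition certifies tw(G) ≤ 2. Conversely, {b, c, f} is a clique of size 3, and the vertices of any clique must share a bag in every tree decomposition; so some bag has ≥ 3 vertices and tw(G) ≥ 2. Hence tw(G) = 2 exactly.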